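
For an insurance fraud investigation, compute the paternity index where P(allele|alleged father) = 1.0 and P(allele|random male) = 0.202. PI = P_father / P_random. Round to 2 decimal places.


Paternity Index calculation:
PI = P(allele|father) / P(allele|random)
PI = 1.0 / 0.202
PI = 4.95

4.95


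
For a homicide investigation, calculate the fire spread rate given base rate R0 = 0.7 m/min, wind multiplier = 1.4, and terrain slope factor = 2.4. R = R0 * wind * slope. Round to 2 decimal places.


Fire spread rate calculation:
R = R0 * wind_factor * slope_factor
= 0.7 * 1.4 * 2.4
= 0.98 * 2.4
= 2.35 m/min

2.35


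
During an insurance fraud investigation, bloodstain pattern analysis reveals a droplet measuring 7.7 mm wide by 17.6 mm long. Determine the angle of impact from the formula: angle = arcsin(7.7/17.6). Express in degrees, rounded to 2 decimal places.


Blood spatter impact angle calculation:
width / length = 7.7 / 17.6 = 0.4375
angle = arcsin(0.4375)
angle = 25.94 degrees

25.94


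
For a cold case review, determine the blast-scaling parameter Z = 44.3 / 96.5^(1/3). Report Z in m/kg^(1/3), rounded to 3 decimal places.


Scaled distance calculation:
W^(1/3) = 96.5^(1/3) = 4.586793
Z = R / W^(1/3) = 44.3 / 4.586793
Z = 9.658 m/kg^(1/3)

9.658


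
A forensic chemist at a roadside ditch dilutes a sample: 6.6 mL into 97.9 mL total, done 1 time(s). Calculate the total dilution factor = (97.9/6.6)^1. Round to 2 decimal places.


Dilution factor calculation:
Single dilution = V_total / V_sample = 97.9 / 6.6 ≈ 14.833333
Number of dilutions = 1
Total DF = (97.9 / 6.6)^1 (full precision, rounded at the end) = 14.83

14.83


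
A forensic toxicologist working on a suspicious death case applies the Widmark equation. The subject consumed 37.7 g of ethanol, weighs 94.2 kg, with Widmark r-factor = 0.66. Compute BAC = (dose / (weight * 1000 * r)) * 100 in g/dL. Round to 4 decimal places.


Applying the Widmark formula:
BAC = (dose_g / (body_wt * 1000 * r)) * 100
Denominator = 94.2 * 1000 * 0.66 = 62172
BAC = (37.7 / 62172) * 100
BAC = 0.0606 g/dL

0.0606


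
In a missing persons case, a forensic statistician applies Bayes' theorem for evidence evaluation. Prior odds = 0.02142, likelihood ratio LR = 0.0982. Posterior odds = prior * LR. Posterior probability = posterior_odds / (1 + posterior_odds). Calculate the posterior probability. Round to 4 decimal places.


Bayesian evidence evaluation:
Posterior odds = prior_odds * LR = 0.02142 * 0.0982 = 0.002103444
Posterior probability = posterior_odds / (1 + posterior_odds)
= 0.002103444 / (1 + 0.002103444)
= 0.002103444 / 1.002103444
= 0.0021

0.0021


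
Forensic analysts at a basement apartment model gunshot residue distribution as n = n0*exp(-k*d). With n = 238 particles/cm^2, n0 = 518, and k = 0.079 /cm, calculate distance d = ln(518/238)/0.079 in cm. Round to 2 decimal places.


GSR distance calculation:
n0/n = 518 / 238 = 2.176471
ln(n0/n) = 0.777705
d = 0.777705 / 0.079 = 9.84 cm

9.84


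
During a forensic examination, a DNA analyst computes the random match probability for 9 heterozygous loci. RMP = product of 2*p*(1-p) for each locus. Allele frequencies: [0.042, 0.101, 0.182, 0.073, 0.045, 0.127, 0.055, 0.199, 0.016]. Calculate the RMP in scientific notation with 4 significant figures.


Computing RMP for 9 loci:
Locus 1: 2 * 0.042 * 0.958 = 0.080472
Locus 2: 2 * 0.101 * 0.899 = 0.181598
Locus 3: 2 * 0.182 * 0.818 = 0.297752
Locus 4: 2 * 0.073 * 0.927 = 0.135342
Locus 5: 2 * 0.045 * 0.955 = 0.08595
Locus 6: 2 * 0.127 * 0.873 = 0.221742
Locus 7: 2 * 0.055 * 0.945 = 0.10395
Locus 8: 2 * 0.199 * 0.801 = 0.318798
Locus 9: 2 * 0.016 * 0.984 = 0.031488
RMP = 1.171e-08

1.171e-08


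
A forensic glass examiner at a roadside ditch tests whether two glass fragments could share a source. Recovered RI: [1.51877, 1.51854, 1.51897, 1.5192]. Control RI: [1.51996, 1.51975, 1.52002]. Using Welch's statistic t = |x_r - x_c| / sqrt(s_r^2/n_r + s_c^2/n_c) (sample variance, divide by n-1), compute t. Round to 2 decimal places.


Welch's t-criterion for glass RI comparison:
Recovered mean = sum / n_r = 6.07548 / 4 = 1.51887
Control mean = sum / n_c = 4.55973 / 3 = 1.51991
Recovered sample variance s_r^2 = 7.92667e-08
Control sample variance s_c^2 = 2.01e-08
Welch SE (unpooled) = sqrt(s_r^2/n_r + s_c^2/n_c) = sqrt(1.98167e-08 + 6.7e-09) = sqrt(2.65167e-08) = 0.000162839
|mean_r - mean_c| = 0.00104
t = 0.00104 / 0.000162839 = 6.39

6.39


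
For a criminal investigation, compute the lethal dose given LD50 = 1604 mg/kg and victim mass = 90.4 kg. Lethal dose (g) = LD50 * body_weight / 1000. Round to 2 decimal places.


Lethal dose calculation:
Lethal dose = LD50 * body_weight / 1000
= 1604 * 90.4 / 1000
= 145001.6 / 1000
= 145.00 g

145.00


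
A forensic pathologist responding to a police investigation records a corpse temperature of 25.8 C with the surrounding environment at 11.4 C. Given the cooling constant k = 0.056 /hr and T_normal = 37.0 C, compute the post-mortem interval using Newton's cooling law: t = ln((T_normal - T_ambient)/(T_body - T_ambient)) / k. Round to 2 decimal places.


Using Newton's law of cooling:
t = ln((T_normal - T_ambient) / (T_body - T_ambient)) / k
T_normal - T_ambient = 25.6
T_body - T_ambient = 14.4
Ratio = 1.777778
ln(ratio) = 0.575364
t = 0.575364 / 0.056 = 10.27 hours

10.27


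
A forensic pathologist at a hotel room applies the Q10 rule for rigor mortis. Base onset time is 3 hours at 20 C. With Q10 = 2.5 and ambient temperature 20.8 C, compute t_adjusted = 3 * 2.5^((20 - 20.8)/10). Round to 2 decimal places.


Rigor mortis time adjustment:
Exponent = (T_ref - T_actual) / 10 = (20 - 20.8) / 10 = -0.08
Q10 factor = 2.5^-0.08 = 0.92932
t_adjusted = 3 * 0.92932 = 2.79 hours

2.79


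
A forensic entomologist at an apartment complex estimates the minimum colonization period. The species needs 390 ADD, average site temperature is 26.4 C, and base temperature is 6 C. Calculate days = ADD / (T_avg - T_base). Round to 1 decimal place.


Insect development time:
Effective temperature = avg_temp - T_base = 26.4 - 6 = 20.4 C
Days = ADD / effective_temp = 390 / 20.4 = 19.1 days

19.1


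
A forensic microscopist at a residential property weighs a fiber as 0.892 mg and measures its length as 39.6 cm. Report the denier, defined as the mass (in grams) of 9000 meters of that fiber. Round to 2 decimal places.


Denier calculation:
Mass in grams = 0.892 mg / 1000 = 0.000892 g
Length in meters = 39.6 cm / 100 = 0.396 m
Linear density = mass / length = 0.000892 / 0.396 = 0.00225253 g/m
Denier = (g/m) * 9000 = 0.00225253 * 9000 = 20.27

20.27


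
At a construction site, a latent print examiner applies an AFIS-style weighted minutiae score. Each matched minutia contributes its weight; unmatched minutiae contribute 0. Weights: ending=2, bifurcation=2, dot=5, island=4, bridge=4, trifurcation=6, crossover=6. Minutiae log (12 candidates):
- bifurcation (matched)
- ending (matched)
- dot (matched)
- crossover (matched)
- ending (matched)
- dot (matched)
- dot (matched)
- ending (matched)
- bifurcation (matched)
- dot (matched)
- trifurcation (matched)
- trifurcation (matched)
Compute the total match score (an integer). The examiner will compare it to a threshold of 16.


Weighted minutiae match score:
  bifurcation: matched, +2 (running total 2)
  ending: matched, +2 (running total 4)
  dot: matched, +5 (running total 9)
  crossover: matched, +6 (running total 15)
  ending: matched, +2 (running total 17)
  dot: matched, +5 (running total 22)
  dot: matched, +5 (running total 27)
  ending: matched, +2 (running total 29)
  bifurcation: matched, +2 (running total 31)
  dot: matched, +5 (running total 36)
  trifurcation: matched, +6 (running total 42)
  trifurcation: matched, +6 (running total 48)
Total score = 48
Threshold = 16; verdict = identification

48


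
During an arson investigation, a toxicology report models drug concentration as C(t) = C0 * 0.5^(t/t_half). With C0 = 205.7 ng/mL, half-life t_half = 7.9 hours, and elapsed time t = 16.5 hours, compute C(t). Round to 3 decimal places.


Drug concentration decay:
Number of half-lives = t / t_half = 16.5 / 7.9 = 2.088608
Decay factor = 0.5^2.088608 = 0.23510742
C(t) = 205.7 * 0.23510742 = 48.362 ng/mL

48.362


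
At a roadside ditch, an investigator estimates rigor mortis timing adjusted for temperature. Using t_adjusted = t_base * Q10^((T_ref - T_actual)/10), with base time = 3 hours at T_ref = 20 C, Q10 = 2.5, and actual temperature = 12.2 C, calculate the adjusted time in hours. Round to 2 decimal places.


Rigor mortis time adjustment:
Exponent = (T_ref - T_actual) / 10 = (20 - 12.2) / 10 = 0.78
Q10 factor = 2.5^0.78 = 2.04359
t_adjusted = 3 * 2.04359 = 6.13 hours

6.13


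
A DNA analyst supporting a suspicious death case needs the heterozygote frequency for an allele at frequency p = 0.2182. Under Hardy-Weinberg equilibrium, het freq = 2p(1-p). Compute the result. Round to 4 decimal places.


Hardy-Weinberg heterozygote frequency:
q = 1 - p = 1 - 0.2182 = 0.7818
2pq = 2 * 0.2182 * 0.7818 = 0.3412

0.3412


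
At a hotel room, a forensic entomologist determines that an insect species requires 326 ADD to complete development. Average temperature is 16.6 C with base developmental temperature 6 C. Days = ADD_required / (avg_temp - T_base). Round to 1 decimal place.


Insect development time:
Effective temperature = avg_temp - T_base = 16.6 - 6 = 10.6 C
Days = ADD / effective_temp = 326 / 10.6 = 30.8 days

30.8


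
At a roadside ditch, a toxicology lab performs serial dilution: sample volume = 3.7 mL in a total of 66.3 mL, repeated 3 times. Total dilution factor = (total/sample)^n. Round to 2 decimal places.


Dilution factor calculation:
Single dilution = V_total / V_sample = 66.3 / 3.7 ≈ 17.918919
Number of dilutions = 3
Total DF = (66.3 / 3.7)^3 (full precision, rounded at the end) = 5753.54

5753.54


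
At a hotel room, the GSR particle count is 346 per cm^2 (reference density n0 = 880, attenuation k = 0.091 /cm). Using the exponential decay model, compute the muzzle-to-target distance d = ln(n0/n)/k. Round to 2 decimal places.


GSR distance calculation:
n0/n = 880 / 346 = 2.543353
ln(n0/n) = 0.933483
d = 0.933483 / 0.091 = 10.26 cm

10.26


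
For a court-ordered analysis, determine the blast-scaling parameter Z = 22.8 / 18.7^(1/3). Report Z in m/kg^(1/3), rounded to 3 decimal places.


Scaled distance calculation:
W^(1/3) = 18.7^(1/3) = 2.654283
Z = R / W^(1/3) = 22.8 / 2.654283
Z = 8.590 m/kg^(1/3)

8.590


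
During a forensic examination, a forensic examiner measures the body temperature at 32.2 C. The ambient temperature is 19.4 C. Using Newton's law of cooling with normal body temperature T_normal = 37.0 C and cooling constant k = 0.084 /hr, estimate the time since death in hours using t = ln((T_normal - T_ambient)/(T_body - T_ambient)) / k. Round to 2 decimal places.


Using Newton's law of cooling:
t = ln((T_normal - T_ambient) / (T_body - T_ambient)) / k
T_normal - T_ambient = 17.6
T_body - T_ambient = 12.8
Ratio = 1.375
ln(ratio) = 0.318454
t = 0.318454 / 0.084 = 3.79 hours

3.79


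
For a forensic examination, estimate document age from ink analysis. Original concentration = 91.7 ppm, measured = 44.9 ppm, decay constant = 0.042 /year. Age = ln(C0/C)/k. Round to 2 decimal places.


Document age estimation:
C0/C = 91.7 / 44.9 = 2.042316
ln(C0/C) = 0.714084
t = 0.714084 / 0.042 = 17.00 years

17.00


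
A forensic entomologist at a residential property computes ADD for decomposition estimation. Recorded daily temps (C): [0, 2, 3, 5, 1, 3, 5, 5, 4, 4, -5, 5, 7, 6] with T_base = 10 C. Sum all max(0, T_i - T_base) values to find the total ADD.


Computing ADD day by day:
Day 1: max(0, 0 - 10) = 0
Day 2: max(0, 2 - 10) = 0
Day 3: max(0, 3 - 10) = 0
Day 4: max(0, 5 - 10) = 0
Day 5: max(0, 1 - 10) = 0
Day 6: max(0, 3 - 10) = 0
Day 7: max(0, 5 - 10) = 0
Day 8: max(0, 5 - 10) = 0
Day 9: max(0, 4 - 10) = 0
Day 10: max(0, 4 - 10) = 0
Day 11: max(0, -5 - 10) = 0
Day 12: max(0, 5 - 10) = 0
Day 13: max(0, 7 - 10) = 0
Day 14: max(0, 6 - 10) = 0
Total ADD = 0

0


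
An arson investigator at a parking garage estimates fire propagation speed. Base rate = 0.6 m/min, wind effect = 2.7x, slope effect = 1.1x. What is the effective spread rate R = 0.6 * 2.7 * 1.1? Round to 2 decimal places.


Fire spread rate calculation:
R = R0 * wind_factor * slope_factor
= 0.6 * 2.7 * 1.1
= 1.62 * 1.1
= 1.78 m/min

1.78


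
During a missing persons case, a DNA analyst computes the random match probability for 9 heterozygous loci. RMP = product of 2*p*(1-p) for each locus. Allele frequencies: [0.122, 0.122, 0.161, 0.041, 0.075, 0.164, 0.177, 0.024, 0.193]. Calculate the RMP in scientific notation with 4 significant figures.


Computing RMP for 9 loci:
Locus 1: 2 * 0.122 * 0.878 = 0.214232
Locus 2: 2 * 0.122 * 0.878 = 0.214232
Locus 3: 2 * 0.161 * 0.839 = 0.270158
Locus 4: 2 * 0.041 * 0.959 = 0.078638
Locus 5: 2 * 0.075 * 0.925 = 0.13875
Locus 6: 2 * 0.164 * 0.836 = 0.274208
Locus 7: 2 * 0.177 * 0.823 = 0.291342
Locus 8: 2 * 0.024 * 0.976 = 0.046848
Locus 9: 2 * 0.193 * 0.807 = 0.311502
RMP = 1.577e-07

1.577e-07


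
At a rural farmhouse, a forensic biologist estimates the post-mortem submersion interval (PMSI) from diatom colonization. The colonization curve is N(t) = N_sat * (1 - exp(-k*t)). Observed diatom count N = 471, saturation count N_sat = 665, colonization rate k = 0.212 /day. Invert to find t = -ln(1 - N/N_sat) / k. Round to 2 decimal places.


PMSI from diatom colonization curve:
N / N_sat = 471 / 665 = 0.708271
1 - N/N_sat = 0.291729
ln(1 - N/N_sat) = -1.23193
t = -ln(1 - N/N_sat) / k = -(-1.23193) / 0.212 = 5.81 days

5.81


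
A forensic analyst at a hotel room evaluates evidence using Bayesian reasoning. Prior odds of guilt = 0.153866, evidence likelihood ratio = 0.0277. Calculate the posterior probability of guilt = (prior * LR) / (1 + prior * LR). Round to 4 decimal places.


Bayesian evidence evaluation:
Posterior odds = prior_odds * LR = 0.153866 * 0.0277 = 0.004262088
Posterior probability = posterior_odds / (1 + posterior_odds)
= 0.004262088 / (1 + 0.004262088)
= 0.004262088 / 1.004262088
= 0.0042

0.0042


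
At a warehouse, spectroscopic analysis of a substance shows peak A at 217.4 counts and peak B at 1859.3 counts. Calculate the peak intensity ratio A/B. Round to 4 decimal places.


Spectral peak ratio:
Peak A = 217.4 counts
Peak B = 1859.3 counts
Ratio = 217.4 / 1859.3 = 0.1169

0.1169


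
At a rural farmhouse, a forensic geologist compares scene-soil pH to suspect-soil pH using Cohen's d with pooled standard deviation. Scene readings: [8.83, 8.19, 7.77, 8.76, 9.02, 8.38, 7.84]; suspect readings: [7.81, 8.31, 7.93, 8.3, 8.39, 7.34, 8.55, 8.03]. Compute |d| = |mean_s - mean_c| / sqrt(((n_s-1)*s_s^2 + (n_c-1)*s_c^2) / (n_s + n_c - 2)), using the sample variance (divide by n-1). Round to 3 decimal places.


Pooled-variance Cohen's d for soil pH comparison:
Scene mean = 58.79 / 7 = 8.398571
Suspect mean = 64.66 / 8 = 8.0825
Scene sample variance s_s^2 = 0.242314
Suspect sample variance s_c^2 = 0.151964
Pooled variance = ((n_s-1)*s_s^2 + (n_c-1)*s_c^2) / (n_s + n_c - 2) = 0.193664
Pooled SD = sqrt(0.193664) = 0.440073
Mean difference = 0.316071
|d| = |0.316071| / 0.440073 = 0.718

0.718


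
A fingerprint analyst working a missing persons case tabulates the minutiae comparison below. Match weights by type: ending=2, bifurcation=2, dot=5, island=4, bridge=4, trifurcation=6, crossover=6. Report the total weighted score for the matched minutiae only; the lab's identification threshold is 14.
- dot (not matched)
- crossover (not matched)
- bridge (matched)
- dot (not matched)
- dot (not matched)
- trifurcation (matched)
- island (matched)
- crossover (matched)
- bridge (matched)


Weighted minutiae match score:
  dot: not matched, +0
  crossover: not matched, +0
  bridge: matched, +4 (running total 4)
  dot: not matched, +0
  dot: not matched, +0
  trifurcation: matched, +6 (running total 10)
  island: matched, +4 (running total 14)
  crossover: matched, +6 (running total 20)
  bridge: matched, +4 (running total 24)
Total score = 24
Threshold = 14; verdict = identification

24


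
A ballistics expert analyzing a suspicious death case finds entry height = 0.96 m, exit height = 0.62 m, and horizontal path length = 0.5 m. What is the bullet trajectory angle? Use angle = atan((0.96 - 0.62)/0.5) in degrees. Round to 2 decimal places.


Bullet trajectory angle:
Height difference = 0.96 - 0.62 = 0.34 m
angle = atan(0.34 / 0.5)
angle = atan(0.68)
angle = 34.22 degrees

34.22


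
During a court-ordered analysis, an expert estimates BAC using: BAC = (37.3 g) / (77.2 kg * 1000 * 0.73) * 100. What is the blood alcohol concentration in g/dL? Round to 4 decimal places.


Applying the Widmark formula:
BAC = (dose_g / (body_wt * 1000 * r)) * 100
Denominator = 77.2 * 1000 * 0.73 = 56356
BAC = (37.3 / 56356) * 100
BAC = 0.0662 g/dL

0.0662


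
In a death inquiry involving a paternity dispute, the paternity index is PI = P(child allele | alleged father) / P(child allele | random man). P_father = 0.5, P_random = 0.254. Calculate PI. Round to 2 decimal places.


Paternity Index calculation:
PI = P(allele|father) / P(allele|random)
PI = 0.5 / 0.254
PI = 1.97

1.97


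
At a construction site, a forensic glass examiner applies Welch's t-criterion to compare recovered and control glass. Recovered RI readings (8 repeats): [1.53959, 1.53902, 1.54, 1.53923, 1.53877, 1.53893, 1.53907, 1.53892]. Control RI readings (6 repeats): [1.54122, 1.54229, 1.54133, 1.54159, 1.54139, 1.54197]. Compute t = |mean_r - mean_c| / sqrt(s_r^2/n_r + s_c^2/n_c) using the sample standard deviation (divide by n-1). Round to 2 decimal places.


Welch's t-criterion for glass RI comparison:
Recovered mean = sum / n_r = 12.31353 / 8 = 1.5391913
Control mean = sum / n_c = 9.24979 / 6 = 1.5416317
Recovered sample variance s_r^2 = 1.6827e-07
Control sample variance s_c^2 = 1.73697e-07
Welch SE (unpooled) = sqrt(s_r^2/n_r + s_c^2/n_c) = sqrt(2.10337e-08 + 2.89494e-08) = sqrt(4.99831e-08) = 0.000223569
|mean_r - mean_c| = 0.00244042
t = 0.00244042 / 0.000223569 = 10.92

10.92


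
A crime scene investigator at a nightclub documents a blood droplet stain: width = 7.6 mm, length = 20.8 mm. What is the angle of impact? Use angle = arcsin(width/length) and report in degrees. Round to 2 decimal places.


Blood spatter impact angle calculation:
width / length = 7.6 / 20.8 = 0.365385
angle = arcsin(0.365385)
angle = 21.43 degrees

21.43


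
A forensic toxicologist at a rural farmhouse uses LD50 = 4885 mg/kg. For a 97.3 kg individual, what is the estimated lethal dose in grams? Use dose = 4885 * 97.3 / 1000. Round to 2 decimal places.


Lethal dose calculation:
Lethal dose = LD50 * body_weight / 1000
= 4885 * 97.3 / 1000
= 475310.5 / 1000
= 475.31 g

475.31


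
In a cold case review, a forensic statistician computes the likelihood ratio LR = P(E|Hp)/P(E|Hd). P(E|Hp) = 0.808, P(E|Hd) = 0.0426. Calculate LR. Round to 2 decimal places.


Likelihood ratio calculation:
LR = P(E|Hp) / P(E|Hd)
LR = 0.808 / 0.0426
LR = 18.97

18.97


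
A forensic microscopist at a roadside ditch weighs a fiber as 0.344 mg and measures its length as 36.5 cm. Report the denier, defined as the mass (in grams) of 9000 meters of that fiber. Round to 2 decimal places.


Denier calculation:
Mass in grams = 0.344 mg / 1000 = 0.000344 g
Length in meters = 36.5 cm / 100 = 0.365 m
Linear density = mass / length = 0.000344 / 0.365 = 0.00094247 g/m
Denier = (g/m) * 9000 = 0.00094247 * 9000 = 8.48

8.48


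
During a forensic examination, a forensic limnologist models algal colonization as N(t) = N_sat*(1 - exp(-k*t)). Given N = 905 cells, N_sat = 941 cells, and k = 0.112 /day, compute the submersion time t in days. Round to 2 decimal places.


PMSI from diatom colonization curve:
N / N_sat = 905 / 941 = 0.961743
1 - N/N_sat = 0.038257
ln(1 - N/N_sat) = -3.263429
t = -ln(1 - N/N_sat) / k = -(-3.263429) / 0.112 = 29.14 days

29.14


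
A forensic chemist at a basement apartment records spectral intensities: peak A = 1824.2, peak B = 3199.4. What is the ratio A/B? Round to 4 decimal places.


Spectral peak ratio:
Peak A = 1824.2 counts
Peak B = 3199.4 counts
Ratio = 1824.2 / 3199.4 = 0.5702

0.5702


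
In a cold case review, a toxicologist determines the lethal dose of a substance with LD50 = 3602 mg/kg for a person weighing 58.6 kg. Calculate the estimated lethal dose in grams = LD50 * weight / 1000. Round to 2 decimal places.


Lethal dose calculation:
Lethal dose = LD50 * body_weight / 1000
= 3602 * 58.6 / 1000
= 211077.2 / 1000
= 211.08 g

211.08


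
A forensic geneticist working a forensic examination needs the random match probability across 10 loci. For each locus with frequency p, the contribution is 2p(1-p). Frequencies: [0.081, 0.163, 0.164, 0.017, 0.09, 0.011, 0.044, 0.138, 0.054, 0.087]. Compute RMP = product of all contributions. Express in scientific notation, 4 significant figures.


Computing RMP for 10 loci:
Locus 1: 2 * 0.081 * 0.919 = 0.148878
Locus 2: 2 * 0.163 * 0.837 = 0.272862
Locus 3: 2 * 0.164 * 0.836 = 0.274208
Locus 4: 2 * 0.017 * 0.983 = 0.033422
Locus 5: 2 * 0.09 * 0.91 = 0.1638
Locus 6: 2 * 0.011 * 0.989 = 0.021758
Locus 7: 2 * 0.044 * 0.956 = 0.084128
Locus 8: 2 * 0.138 * 0.862 = 0.237912
Locus 9: 2 * 0.054 * 0.946 = 0.102168
Locus 10: 2 * 0.087 * 0.913 = 0.158862
RMP = 4.310e-10

4.310e-10


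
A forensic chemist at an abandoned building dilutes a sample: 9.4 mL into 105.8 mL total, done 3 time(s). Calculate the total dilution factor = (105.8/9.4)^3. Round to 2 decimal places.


Dilution factor calculation:
Single dilution = V_total / V_sample = 105.8 / 9.4 ≈ 11.255319
Number of dilutions = 3
Total DF = (105.8 / 9.4)^3 (full precision, rounded at the end) = 1425.85

1425.85


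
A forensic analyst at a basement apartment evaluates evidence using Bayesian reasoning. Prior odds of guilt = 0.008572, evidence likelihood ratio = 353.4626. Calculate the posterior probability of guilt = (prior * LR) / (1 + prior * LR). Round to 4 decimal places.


Bayesian evidence evaluation:
Posterior odds = prior_odds * LR = 0.008572 * 353.4626 = 3.029881
Posterior probability = posterior_odds / (1 + posterior_odds)
= 3.029881 / (1 + 3.029881)
= 3.029881 / 4.029881
= 0.7519

0.7519


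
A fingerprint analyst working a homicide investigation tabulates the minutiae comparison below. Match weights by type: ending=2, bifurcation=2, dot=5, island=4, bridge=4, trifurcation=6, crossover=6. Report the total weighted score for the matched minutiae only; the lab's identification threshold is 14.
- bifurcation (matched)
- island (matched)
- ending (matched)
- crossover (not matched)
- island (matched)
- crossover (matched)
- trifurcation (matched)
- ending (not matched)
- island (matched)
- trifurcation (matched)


Weighted minutiae match score:
  bifurcation: matched, +2 (running total 2)
  island: matched, +4 (running total 6)
  ending: matched, +2 (running total 8)
  crossover: not matched, +0
  island: matched, +4 (running total 12)
  crossover: matched, +6 (running total 18)
  trifurcation: matched, +6 (running total 24)
  ending: not matched, +0
  island: matched, +4 (running total 28)
  trifurcation: matched, +6 (running total 34)
Total score = 34
Threshold = 14; verdict = identification

34


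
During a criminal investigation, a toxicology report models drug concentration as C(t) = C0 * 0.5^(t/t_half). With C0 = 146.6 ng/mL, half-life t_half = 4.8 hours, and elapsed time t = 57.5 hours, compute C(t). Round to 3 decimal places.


Drug concentration decay:
Number of half-lives = t / t_half = 57.5 / 4.8 = 11.979167
Decay factor = 0.5^11.979167 = 0.00024769
C(t) = 146.6 * 0.00024769 = 0.036 ng/mL

0.036


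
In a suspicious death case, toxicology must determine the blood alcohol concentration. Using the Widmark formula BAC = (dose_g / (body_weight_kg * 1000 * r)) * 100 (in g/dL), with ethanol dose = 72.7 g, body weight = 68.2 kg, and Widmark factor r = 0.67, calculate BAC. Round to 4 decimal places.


Applying the Widmark formula:
BAC = (dose_g / (body_wt * 1000 * r)) * 100
Denominator = 68.2 * 1000 * 0.67 = 45694
BAC = (72.7 / 45694) * 100
BAC = 0.1591 g/dL

0.1591


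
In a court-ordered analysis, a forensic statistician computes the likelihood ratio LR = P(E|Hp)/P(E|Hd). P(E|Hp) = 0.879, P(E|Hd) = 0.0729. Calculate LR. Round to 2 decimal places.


Likelihood ratio calculation:
LR = P(E|Hp) / P(E|Hd)
LR = 0.879 / 0.0729
LR = 12.06

12.06


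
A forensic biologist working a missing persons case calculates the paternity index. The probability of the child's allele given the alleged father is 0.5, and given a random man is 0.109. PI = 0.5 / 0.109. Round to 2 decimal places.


Paternity Index calculation:
PI = P(allele|father) / P(allele|random)
PI = 0.5 / 0.109
PI = 4.59

4.59


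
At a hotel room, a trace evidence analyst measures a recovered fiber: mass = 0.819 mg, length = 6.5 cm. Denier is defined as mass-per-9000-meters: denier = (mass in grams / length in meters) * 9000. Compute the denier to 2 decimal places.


Denier calculation:
Mass in grams = 0.819 mg / 1000 = 0.000819 g
Length in meters = 6.5 cm / 100 = 0.065 m
Linear density = mass / length = 0.000819 / 0.065 = 0.0126 g/m
Denier = (g/m) * 9000 = 0.0126 * 9000 = 113.40

113.40


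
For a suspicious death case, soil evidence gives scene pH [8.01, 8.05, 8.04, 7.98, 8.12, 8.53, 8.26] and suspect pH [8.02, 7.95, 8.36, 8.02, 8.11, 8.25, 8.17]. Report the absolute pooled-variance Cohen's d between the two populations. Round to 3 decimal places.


Pooled-variance Cohen's d for soil pH comparison:
Scene mean = 56.99 / 7 = 8.141429
Suspect mean = 56.88 / 7 = 8.125714
Scene sample variance s_s^2 = 0.037914
Suspect sample variance s_c^2 = 0.020962
Pooled variance = ((n_s-1)*s_s^2 + (n_c-1)*s_c^2) / (n_s + n_c - 2) = 0.029438
Pooled SD = sqrt(0.029438) = 0.171575
Mean difference = 0.015714
|d| = |0.015714| / 0.171575 = 0.092

0.092


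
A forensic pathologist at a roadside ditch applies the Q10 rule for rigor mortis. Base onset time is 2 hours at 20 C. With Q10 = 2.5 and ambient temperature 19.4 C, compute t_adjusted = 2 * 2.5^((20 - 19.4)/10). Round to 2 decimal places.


Rigor mortis time adjustment:
Exponent = (T_ref - T_actual) / 10 = (20 - 19.4) / 10 = 0.06
Q10 factor = 2.5^0.06 = 1.05652
t_adjusted = 2 * 1.05652 = 2.11 hours

2.11


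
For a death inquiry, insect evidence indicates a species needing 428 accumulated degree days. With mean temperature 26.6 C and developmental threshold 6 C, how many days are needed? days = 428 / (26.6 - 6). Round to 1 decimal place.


Insect development time:
Effective temperature = avg_temp - T_base = 26.6 - 6 = 20.6 C
Days = ADD / effective_temp = 428 / 20.6 = 20.8 days

20.8


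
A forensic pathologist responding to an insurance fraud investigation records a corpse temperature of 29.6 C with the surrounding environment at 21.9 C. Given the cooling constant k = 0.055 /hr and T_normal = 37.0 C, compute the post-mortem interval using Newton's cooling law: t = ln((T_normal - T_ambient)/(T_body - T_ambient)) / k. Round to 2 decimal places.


Using Newton's law of cooling:
t = ln((T_normal - T_ambient) / (T_body - T_ambient)) / k
T_normal - T_ambient = 15.1
T_body - T_ambient = 7.7
Ratio = 1.961039
ln(ratio) = 0.673474
t = 0.673474 / 0.055 = 12.24 hours

12.24


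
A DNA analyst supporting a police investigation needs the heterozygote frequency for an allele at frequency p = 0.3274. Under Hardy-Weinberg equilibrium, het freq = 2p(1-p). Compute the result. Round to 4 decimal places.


Hardy-Weinberg heterozygote frequency:
q = 1 - p = 1 - 0.3274 = 0.6726
2pq = 2 * 0.3274 * 0.6726 = 0.4404

0.4404


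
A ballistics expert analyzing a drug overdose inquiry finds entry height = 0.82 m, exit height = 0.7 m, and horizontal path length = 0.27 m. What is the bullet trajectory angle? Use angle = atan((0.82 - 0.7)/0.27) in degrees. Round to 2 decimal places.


Bullet trajectory angle:
Height difference = 0.82 - 0.7 = 0.12 m
angle = atan(0.12 / 0.27)
angle = atan(0.444444)
angle = 23.96 degrees

23.96


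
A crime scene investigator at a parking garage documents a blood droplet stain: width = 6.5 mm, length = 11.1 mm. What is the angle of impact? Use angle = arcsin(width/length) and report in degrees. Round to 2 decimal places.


Blood spatter impact angle calculation:
width / length = 6.5 / 11.1 = 0.585586
angle = arcsin(0.585586)
angle = 35.84 degrees

35.84


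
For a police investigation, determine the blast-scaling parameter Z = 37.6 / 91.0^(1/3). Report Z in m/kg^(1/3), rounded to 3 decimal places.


Scaled distance calculation:
W^(1/3) = 91.0^(1/3) = 4.497941
Z = R / W^(1/3) = 37.6 / 4.497941
Z = 8.359 m/kg^(1/3)

8.359


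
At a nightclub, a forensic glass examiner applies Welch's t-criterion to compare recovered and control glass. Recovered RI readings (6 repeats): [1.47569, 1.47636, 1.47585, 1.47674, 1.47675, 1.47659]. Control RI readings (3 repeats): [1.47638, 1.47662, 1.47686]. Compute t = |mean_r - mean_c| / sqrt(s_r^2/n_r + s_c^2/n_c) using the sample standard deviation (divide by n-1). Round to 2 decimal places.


Welch's t-criterion for glass RI comparison:
Recovered mean = sum / n_r = 8.85798 / 6 = 1.47633
Control mean = sum / n_c = 4.42986 / 3 = 1.47662
Recovered sample variance s_r^2 = 2.106e-07
Control sample variance s_c^2 = 5.76e-08
Welch SE (unpooled) = sqrt(s_r^2/n_r + s_c^2/n_c) = sqrt(3.51e-08 + 1.92e-08) = sqrt(5.43e-08) = 0.000233024
|mean_r - mean_c| = 0.00029
t = 0.00029 / 0.000233024 = 1.24

1.24


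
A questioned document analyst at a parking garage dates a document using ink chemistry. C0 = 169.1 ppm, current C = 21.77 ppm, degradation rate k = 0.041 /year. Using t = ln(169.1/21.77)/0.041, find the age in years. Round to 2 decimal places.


Document age estimation:
C0/C = 169.1 / 21.77 = 7.76757
ln(C0/C) = 2.049957
t = 2.049957 / 0.041 = 50.00 years

50.00


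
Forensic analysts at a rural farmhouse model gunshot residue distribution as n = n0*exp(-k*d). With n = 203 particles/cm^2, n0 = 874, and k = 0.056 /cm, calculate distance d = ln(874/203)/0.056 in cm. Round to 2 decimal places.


GSR distance calculation:
n0/n = 874 / 203 = 4.305419
ln(n0/n) = 1.459874
d = 1.459874 / 0.056 = 26.07 cm

26.07


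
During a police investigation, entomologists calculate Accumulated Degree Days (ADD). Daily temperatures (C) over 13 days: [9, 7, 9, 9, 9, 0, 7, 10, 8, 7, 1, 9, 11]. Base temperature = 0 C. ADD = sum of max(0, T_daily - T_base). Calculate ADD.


Computing ADD day by day:
Day 1: max(0, 9 - 0) = 9
Day 2: max(0, 7 - 0) = 7
Day 3: max(0, 9 - 0) = 9
Day 4: max(0, 9 - 0) = 9
Day 5: max(0, 9 - 0) = 9
Day 6: max(0, 0 - 0) = 0
Day 7: max(0, 7 - 0) = 7
Day 8: max(0, 10 - 0) = 10
Day 9: max(0, 8 - 0) = 8
Day 10: max(0, 7 - 0) = 7
Day 11: max(0, 1 - 0) = 1
Day 12: max(0, 9 - 0) = 9
Day 13: max(0, 11 - 0) = 11
Total ADD = 96

96


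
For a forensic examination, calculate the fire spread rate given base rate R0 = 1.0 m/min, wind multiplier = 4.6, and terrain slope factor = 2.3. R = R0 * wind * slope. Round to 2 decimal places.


Fire spread rate calculation:
R = R0 * wind_factor * slope_factor
= 1.0 * 4.6 * 2.3
= 4.6 * 2.3
= 10.58 m/min

10.58


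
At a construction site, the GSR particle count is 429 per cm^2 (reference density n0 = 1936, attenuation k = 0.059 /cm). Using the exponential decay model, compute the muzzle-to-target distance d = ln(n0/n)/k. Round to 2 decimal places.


GSR distance calculation:
n0/n = 1936 / 429 = 4.512821
ln(n0/n) = 1.506922
d = 1.506922 / 0.059 = 25.54 cm

25.54


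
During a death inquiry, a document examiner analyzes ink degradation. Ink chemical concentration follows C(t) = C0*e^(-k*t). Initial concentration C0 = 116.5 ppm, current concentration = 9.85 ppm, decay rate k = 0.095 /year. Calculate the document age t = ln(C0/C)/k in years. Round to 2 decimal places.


Document age estimation:
C0/C = 116.5 / 9.85 = 11.827411
ln(C0/C) = 2.47042
t = 2.47042 / 0.095 = 26.00 years

26.00


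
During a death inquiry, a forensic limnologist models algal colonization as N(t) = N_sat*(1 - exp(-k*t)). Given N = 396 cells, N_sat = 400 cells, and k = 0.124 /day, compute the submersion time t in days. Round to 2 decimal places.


PMSI from diatom colonization curve:
N / N_sat = 396 / 400 = 0.99
1 - N/N_sat = 0.01
ln(1 - N/N_sat) = -4.60517
t = -ln(1 - N/N_sat) / k = -(-4.60517) / 0.124 = 37.14 days

37.14


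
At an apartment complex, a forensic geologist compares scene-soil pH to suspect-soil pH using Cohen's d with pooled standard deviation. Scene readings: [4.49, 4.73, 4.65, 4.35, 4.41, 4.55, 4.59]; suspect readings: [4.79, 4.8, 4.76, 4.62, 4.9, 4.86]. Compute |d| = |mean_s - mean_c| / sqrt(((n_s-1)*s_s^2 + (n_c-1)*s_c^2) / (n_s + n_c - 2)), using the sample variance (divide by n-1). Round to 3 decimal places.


Pooled-variance Cohen's d for soil pH comparison:
Scene mean = 31.77 / 7 = 4.538571
Suspect mean = 28.73 / 6 = 4.788333
Scene sample variance s_s^2 = 0.017714
Suspect sample variance s_c^2 = 0.009377
Pooled variance = ((n_s-1)*s_s^2 + (n_c-1)*s_c^2) / (n_s + n_c - 2) = 0.013924
Pooled SD = sqrt(0.013924) = 0.118
Mean difference = -0.249762
|d| = |-0.249762| / 0.118 = 2.117

2.117


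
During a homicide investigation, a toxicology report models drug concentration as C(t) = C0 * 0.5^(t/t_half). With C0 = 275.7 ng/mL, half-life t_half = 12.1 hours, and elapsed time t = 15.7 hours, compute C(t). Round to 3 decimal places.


Drug concentration decay:
Number of half-lives = t / t_half = 15.7 / 12.1 = 1.297521
Decay factor = 0.5^1.297521 = 0.40682465
C(t) = 275.7 * 0.40682465 = 112.162 ng/mL

112.162


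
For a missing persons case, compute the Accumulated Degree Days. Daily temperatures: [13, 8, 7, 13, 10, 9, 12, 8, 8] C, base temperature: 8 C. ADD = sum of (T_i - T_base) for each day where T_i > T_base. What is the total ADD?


Computing ADD day by day:
Day 1: max(0, 13 - 8) = 5
Day 2: max(0, 8 - 8) = 0
Day 3: max(0, 7 - 8) = 0
Day 4: max(0, 13 - 8) = 5
Day 5: max(0, 10 - 8) = 2
Day 6: max(0, 9 - 8) = 1
Day 7: max(0, 12 - 8) = 4
Day 8: max(0, 8 - 8) = 0
Day 9: max(0, 8 - 8) = 0
Total ADD = 17

17


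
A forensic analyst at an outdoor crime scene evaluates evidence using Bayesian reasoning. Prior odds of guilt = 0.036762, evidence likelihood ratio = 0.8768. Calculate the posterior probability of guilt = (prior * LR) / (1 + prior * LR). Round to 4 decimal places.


Bayesian evidence evaluation:
Posterior odds = prior_odds * LR = 0.036762 * 0.8768 = 0.03223292
Posterior probability = posterior_odds / (1 + posterior_odds)
= 0.03223292 / (1 + 0.03223292)
= 0.03223292 / 1.03223292
= 0.0312

0.0312


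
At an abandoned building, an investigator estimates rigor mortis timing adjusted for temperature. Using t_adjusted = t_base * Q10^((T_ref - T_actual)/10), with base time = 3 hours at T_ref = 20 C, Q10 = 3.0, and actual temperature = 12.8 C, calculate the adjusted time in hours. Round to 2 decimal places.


Rigor mortis time adjustment:
Exponent = (T_ref - T_actual) / 10 = (20 - 12.8) / 10 = 0.72
Q10 factor = 3.0^0.72 = 2.2056
t_adjusted = 3 * 2.2056 = 6.62 hours

6.62


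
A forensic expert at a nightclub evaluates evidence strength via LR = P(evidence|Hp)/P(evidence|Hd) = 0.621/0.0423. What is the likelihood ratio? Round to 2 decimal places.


Likelihood ratio calculation:
LR = P(E|Hp) / P(E|Hd)
LR = 0.621 / 0.0423
LR = 14.68

14.68


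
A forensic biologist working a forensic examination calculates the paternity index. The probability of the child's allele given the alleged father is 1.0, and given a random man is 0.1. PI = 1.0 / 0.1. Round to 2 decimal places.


Paternity Index calculation:
PI = P(allele|father) / P(allele|random)
PI = 1.0 / 0.1
PI = 10.00

10.00


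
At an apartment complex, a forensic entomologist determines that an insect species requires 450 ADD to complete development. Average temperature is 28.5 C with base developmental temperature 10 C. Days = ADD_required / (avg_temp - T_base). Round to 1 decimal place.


Insect development time:
Effective temperature = avg_temp - T_base = 28.5 - 10 = 18.5 C
Days = ADD / effective_temp = 450 / 18.5 = 24.3 days

24.3


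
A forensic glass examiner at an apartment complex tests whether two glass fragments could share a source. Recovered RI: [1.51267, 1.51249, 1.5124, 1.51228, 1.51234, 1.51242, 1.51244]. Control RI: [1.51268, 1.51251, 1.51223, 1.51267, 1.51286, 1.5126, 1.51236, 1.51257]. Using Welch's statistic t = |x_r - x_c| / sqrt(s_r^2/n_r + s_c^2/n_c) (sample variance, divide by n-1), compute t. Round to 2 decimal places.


Welch's t-criterion for glass RI comparison:
Recovered mean = sum / n_r = 10.58704 / 7 = 1.5124343
Control mean = sum / n_c = 12.10048 / 8 = 1.51256
Recovered sample variance s_r^2 = 1.54619e-08
Control sample variance s_c^2 = 3.85143e-08
Welch SE (unpooled) = sqrt(s_r^2/n_r + s_c^2/n_c) = sqrt(2.20884e-09 + 4.81429e-09) = sqrt(7.02313e-09) = 8.38041e-05
|mean_r - mean_c| = 0.000125714
t = 0.000125714 / 8.38041e-05 = 1.50

1.50


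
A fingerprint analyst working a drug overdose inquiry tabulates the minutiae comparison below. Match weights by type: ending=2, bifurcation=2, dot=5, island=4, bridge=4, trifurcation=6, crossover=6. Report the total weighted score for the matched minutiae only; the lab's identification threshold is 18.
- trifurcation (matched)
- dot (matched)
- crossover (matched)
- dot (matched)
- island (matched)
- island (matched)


Weighted minutiae match score:
  trifurcation: matched, +6 (running total 6)
  dot: matched, +5 (running total 11)
  crossover: matched, +6 (running total 17)
  dot: matched, +5 (running total 22)
  island: matched, +4 (running total 26)
  island: matched, +4 (running total 30)
Total score = 30
Threshold = 18; verdict = identification

30


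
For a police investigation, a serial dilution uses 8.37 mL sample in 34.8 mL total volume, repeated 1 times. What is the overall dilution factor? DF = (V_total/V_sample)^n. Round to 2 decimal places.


Dilution factor calculation:
Single dilution = V_total / V_sample = 34.8 / 8.37 ≈ 4.157706
Number of dilutions = 1
Total DF = (34.8 / 8.37)^1 (full precision, rounded at the end) = 4.16

4.16


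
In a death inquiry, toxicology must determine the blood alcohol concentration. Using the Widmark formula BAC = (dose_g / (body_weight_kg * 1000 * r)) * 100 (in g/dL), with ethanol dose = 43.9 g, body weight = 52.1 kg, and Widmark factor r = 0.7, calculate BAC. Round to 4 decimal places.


Applying the Widmark formula:
BAC = (dose_g / (body_wt * 1000 * r)) * 100
Denominator = 52.1 * 1000 * 0.7 = 36470
BAC = (43.9 / 36470) * 100
BAC = 0.1204 g/dL

0.1204


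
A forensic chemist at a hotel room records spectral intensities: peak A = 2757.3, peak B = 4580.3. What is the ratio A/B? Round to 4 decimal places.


Spectral peak ratio:
Peak A = 2757.3 counts
Peak B = 4580.3 counts
Ratio = 2757.3 / 4580.3 = 0.6020

0.6020


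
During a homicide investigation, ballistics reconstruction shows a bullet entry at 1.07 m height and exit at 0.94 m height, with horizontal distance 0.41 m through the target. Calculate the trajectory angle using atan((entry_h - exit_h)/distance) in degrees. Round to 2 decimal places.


Bullet trajectory angle:
Height difference = 1.07 - 0.94 = 0.13 m
angle = atan(0.13 / 0.41)
angle = atan(0.317073)
angle = 17.59 degrees

17.59


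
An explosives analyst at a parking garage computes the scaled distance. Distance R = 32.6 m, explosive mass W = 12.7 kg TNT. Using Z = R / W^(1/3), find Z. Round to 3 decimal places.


Scaled distance calculation:
W^(1/3) = 12.7^(1/3) = 2.333107
Z = R / W^(1/3) = 32.6 / 2.333107
Z = 13.973 m/kg^(1/3)

13.973


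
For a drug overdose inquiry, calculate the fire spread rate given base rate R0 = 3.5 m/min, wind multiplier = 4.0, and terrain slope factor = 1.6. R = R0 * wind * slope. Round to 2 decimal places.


Fire spread rate calculation:
R = R0 * wind_factor * slope_factor
= 3.5 * 4.0 * 1.6
= 14 * 1.6
= 22.40 m/min

22.40
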